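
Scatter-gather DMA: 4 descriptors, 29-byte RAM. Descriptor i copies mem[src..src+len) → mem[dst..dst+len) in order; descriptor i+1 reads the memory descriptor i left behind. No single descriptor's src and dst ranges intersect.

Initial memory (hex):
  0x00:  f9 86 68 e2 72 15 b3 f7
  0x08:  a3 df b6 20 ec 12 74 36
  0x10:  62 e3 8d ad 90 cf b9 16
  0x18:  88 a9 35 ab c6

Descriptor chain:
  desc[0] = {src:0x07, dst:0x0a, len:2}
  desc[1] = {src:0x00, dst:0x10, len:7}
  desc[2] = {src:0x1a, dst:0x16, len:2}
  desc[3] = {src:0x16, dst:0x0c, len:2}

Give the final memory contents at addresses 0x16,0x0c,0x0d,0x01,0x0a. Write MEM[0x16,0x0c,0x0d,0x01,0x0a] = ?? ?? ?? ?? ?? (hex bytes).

#0 dst[0x0a+2] := {0xf7,0xa3}
#1 dst[0x10+7] := {0xf9,0x86,0x68,0xe2,0x72,0x15,0xb3}
#2 dst[0x16+2] := {0x35,0xab}
#3 dst[0x0c+2] := {0x35,0xab}
query mem[0x16]=0x35, mem[0x0c]=0x35, mem[0x0d]=0xab, mem[0x01]=0x86, mem[0x0a]=0xf7

MEM[0x16,0x0c,0x0d,0x01,0x0a] = 35 35 ab 86 f7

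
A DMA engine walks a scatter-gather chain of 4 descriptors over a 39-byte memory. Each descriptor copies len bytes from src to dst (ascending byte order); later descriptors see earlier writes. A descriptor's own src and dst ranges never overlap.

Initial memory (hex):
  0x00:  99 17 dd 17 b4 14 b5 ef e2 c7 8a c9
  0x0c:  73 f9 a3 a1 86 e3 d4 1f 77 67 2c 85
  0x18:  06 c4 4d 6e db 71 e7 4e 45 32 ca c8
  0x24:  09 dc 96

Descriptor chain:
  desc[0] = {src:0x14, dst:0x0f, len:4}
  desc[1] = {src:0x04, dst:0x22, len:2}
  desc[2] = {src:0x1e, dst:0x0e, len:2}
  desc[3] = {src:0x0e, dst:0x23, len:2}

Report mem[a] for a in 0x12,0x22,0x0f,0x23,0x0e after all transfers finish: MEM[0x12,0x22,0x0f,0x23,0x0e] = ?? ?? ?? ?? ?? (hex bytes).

MEM[0x12,0x22,0x0f,0x23,0x0e] = 85 b4 4e e7 e7

D0: mem[0x0f..0x12] <- [77 67 2c 85]
D1: mem[0x22..0x23] <- [b4 14]
D2: mem[0x0e..0x0f] <- [e7 4e]
D3: mem[0x23..0x24] <- [e7 4e]
query mem[0x12]=0x85, mem[0x22]=0xb4, mem[0x0f]=0x4e, mem[0x23]=0xe7, mem[0x0e]=0xe7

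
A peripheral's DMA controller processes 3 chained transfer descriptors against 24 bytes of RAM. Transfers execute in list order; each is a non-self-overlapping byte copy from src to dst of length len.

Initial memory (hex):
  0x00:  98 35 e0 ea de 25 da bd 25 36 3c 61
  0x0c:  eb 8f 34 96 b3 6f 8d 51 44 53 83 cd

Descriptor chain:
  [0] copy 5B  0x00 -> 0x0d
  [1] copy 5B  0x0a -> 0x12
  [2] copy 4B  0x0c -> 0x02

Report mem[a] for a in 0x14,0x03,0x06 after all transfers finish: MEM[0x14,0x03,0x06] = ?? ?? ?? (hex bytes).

MEM[0x14,0x03,0x06] = eb 98 da

[0] 0x00->0x0d len=5 : 98 35 e0 ea de
[1] 0x0a->0x12 len=5 : 3c 61 eb 98 35
[2] 0x0c->0x02 len=4 : eb 98 35 e0
query mem[0x14]=0xeb, mem[0x03]=0x98, mem[0x06]=0xda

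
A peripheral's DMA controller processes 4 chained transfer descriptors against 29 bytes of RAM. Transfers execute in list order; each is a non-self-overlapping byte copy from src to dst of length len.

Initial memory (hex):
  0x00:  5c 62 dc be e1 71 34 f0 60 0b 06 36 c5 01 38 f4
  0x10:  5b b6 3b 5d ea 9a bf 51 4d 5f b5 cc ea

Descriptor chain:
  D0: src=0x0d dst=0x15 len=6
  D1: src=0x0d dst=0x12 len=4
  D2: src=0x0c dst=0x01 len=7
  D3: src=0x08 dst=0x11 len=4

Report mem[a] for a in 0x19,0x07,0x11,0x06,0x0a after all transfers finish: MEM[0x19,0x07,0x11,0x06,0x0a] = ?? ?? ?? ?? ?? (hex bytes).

MEM[0x19,0x07,0x11,0x06,0x0a] = b6 01 60 b6 06

#0 dst[0x15+6] := {0x01,0x38,0xf4,0x5b,0xb6,0x3b}
#1 dst[0x12+4] := {0x01,0x38,0xf4,0x5b}
#2 dst[0x01+7] := {0xc5,0x01,0x38,0xf4,0x5b,0xb6,0x01}
#3 dst[0x11+4] := {0x60,0x0b,0x06,0x36}
query mem[0x19]=0xb6, mem[0x07]=0x01, mem[0x11]=0x60, mem[0x06]=0xb6, mem[0x0a]=0x06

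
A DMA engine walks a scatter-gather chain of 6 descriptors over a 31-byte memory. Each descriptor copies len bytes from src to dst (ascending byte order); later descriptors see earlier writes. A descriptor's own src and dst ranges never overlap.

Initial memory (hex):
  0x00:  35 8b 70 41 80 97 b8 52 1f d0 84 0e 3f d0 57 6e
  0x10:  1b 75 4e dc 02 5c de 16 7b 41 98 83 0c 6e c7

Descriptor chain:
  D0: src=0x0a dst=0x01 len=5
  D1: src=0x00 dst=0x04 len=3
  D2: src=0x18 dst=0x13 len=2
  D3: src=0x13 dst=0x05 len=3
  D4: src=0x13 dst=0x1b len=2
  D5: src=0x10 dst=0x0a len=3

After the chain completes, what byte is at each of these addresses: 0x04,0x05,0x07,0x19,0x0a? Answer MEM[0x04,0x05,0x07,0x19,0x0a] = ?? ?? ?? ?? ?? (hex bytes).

[0] 0x0a->0x01 len=5 : 84 0e 3f d0 57
[1] 0x00->0x04 len=3 : 35 84 0e
[2] 0x18->0x13 len=2 : 7b 41
[3] 0x13->0x05 len=3 : 7b 41 5c
[4] 0x13->0x1b len=2 : 7b 41
[5] 0x10->0x0a len=3 : 1b 75 4e
query mem[0x04]=0x35, mem[0x05]=0x7b, mem[0x07]=0x5c, mem[0x19]=0x41, mem[0x0a]=0x1b

MEM[0x04,0x05,0x07,0x19,0x0a] = 35 7b 5c 41 1b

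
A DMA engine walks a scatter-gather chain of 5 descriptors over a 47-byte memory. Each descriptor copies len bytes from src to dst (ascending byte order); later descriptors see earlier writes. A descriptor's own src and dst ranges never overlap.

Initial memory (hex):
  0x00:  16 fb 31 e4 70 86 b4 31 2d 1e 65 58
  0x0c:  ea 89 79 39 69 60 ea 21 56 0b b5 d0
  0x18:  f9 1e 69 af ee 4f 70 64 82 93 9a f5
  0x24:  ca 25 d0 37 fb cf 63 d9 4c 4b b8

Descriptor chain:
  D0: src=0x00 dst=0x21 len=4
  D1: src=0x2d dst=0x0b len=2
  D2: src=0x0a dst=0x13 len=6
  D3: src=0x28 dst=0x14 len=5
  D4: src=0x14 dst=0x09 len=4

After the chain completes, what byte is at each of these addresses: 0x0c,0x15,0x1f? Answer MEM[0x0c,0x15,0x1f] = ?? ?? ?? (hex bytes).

[0] 0x00->0x21 len=4 : 16 fb 31 e4
[1] 0x2d->0x0b len=2 : 4b b8
[2] 0x0a->0x13 len=6 : 65 4b b8 89 79 39
[3] 0x28->0x14 len=5 : fb cf 63 d9 4c
[4] 0x14->0x09 len=4 : fb cf 63 d9
query mem[0x0c]=0xd9, mem[0x15]=0xcf, mem[0x1f]=0x64

MEM[0x0c,0x15,0x1f] = d9 cf 64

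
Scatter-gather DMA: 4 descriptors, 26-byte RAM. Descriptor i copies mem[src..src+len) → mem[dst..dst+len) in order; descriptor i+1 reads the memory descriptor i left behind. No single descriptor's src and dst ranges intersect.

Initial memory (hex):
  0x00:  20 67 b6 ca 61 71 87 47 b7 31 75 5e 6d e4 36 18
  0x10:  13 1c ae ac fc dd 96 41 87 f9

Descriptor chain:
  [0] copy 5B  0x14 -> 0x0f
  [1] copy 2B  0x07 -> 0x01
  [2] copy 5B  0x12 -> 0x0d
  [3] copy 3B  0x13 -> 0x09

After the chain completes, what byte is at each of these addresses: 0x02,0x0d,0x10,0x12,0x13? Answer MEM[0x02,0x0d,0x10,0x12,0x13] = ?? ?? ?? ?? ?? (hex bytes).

  after D0: wrote 5B at 0x0f = fcdd964187
  after D1: wrote 2B at 0x01 = 47b7
  after D2: wrote 5B at 0x0d = 4187fcdd96
  after D3: wrote 3B at 0x09 = 87fcdd
query mem[0x02]=0xb7, mem[0x0d]=0x41, mem[0x10]=0xdd, mem[0x12]=0x41, mem[0x13]=0x87

MEM[0x02,0x0d,0x10,0x12,0x13] = b7 41 dd 41 87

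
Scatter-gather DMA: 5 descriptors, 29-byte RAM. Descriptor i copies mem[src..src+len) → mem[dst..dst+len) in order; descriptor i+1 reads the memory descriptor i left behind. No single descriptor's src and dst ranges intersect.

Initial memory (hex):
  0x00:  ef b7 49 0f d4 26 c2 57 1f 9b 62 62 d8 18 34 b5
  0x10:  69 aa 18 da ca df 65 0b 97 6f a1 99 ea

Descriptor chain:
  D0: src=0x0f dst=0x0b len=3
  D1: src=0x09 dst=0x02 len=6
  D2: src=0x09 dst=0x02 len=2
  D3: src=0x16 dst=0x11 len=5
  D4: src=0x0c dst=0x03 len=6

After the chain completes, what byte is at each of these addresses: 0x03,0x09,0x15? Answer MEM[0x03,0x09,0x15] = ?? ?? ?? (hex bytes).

MEM[0x03,0x09,0x15] = 69 9b a1

[0] 0x0f->0x0b len=3 : b5 69 aa
[1] 0x09->0x02 len=6 : 9b 62 b5 69 aa 34
[2] 0x09->0x02 len=2 : 9b 62
[3] 0x16->0x11 len=5 : 65 0b 97 6f a1
[4] 0x0c->0x03 len=6 : 69 aa 34 b5 69 65
query mem[0x03]=0x69, mem[0x09]=0x9b, mem[0x15]=0xa1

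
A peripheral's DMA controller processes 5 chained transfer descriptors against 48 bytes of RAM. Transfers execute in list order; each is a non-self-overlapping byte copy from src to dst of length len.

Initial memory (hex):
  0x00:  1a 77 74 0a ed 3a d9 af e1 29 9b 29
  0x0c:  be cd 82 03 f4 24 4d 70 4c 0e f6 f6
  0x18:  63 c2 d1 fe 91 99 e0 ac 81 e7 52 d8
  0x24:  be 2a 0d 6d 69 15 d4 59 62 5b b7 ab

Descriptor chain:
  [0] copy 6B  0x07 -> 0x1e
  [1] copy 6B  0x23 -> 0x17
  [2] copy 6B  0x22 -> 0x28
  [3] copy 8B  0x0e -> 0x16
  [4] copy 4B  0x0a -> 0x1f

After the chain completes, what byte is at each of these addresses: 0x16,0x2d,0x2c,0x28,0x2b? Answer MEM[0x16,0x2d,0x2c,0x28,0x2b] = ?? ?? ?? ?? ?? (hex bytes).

MEM[0x16,0x2d,0x2c,0x28,0x2b] = 82 6d 0d 29 2a

D0: mem[0x1e..0x23] <- [af e1 29 9b 29 be]
D1: mem[0x17..0x1c] <- [be be 2a 0d 6d 69]
D2: mem[0x28..0x2d] <- [29 be be 2a 0d 6d]
D3: mem[0x16..0x1d] <- [82 03 f4 24 4d 70 4c 0e]
D4: mem[0x1f..0x22] <- [9b 29 be cd]
query mem[0x16]=0x82, mem[0x2d]=0x6d, mem[0x2c]=0x0d, mem[0x28]=0x29, mem[0x2b]=0x2a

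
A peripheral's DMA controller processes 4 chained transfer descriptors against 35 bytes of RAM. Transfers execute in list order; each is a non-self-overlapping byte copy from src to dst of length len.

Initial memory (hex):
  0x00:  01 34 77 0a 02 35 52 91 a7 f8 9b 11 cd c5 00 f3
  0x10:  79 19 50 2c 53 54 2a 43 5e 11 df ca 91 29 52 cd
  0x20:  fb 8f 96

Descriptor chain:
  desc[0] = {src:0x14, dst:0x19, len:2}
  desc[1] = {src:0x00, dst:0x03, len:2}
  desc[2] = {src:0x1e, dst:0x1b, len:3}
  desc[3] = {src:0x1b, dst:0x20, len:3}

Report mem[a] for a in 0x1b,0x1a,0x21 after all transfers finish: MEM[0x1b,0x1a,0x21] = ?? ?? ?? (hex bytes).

D0: mem[0x19..0x1a] <- [53 54]
D1: mem[0x03..0x04] <- [01 34]
D2: mem[0x1b..0x1d] <- [52 cd fb]
D3: mem[0x20..0x22] <- [52 cd fb]
query mem[0x1b]=0x52, mem[0x1a]=0x54, mem[0x21]=0xcd

MEM[0x1b,0x1a,0x21] = 52 54 cd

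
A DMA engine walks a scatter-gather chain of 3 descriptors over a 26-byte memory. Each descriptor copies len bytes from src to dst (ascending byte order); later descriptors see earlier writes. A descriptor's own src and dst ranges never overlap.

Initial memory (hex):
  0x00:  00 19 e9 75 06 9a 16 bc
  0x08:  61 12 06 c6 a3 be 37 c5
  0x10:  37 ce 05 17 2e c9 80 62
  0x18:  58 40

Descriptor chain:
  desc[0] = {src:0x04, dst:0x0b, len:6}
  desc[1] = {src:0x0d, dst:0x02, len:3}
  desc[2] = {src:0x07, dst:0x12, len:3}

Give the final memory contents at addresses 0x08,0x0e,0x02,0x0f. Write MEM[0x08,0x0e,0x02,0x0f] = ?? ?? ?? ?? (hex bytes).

D0: mem[0x0b..0x10] <- [06 9a 16 bc 61 12]
D1: mem[0x02..0x04] <- [16 bc 61]
D2: mem[0x12..0x14] <- [bc 61 12]
query mem[0x08]=0x61, mem[0x0e]=0xbc, mem[0x02]=0x16, mem[0x0f]=0x61

MEM[0x08,0x0e,0x02,0x0f] = 61 bc 16 61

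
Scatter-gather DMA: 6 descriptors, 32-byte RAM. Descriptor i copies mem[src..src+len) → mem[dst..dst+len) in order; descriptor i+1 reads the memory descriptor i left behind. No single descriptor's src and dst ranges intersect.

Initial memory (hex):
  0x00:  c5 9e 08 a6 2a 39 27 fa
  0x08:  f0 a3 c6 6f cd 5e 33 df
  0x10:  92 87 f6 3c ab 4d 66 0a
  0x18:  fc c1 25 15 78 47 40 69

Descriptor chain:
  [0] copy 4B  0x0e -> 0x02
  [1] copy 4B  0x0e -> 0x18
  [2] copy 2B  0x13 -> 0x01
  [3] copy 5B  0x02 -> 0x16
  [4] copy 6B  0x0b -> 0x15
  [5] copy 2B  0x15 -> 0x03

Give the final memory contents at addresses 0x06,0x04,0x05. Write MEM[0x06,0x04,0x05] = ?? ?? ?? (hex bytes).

  after D0: wrote 4B at 0x02 = 33df9287
  after D1: wrote 4B at 0x18 = 33df9287
  after D2: wrote 2B at 0x01 = 3cab
  after D3: wrote 5B at 0x16 = abdf928727
  after D4: wrote 6B at 0x15 = 6fcd5e33df92
  after D5: wrote 2B at 0x03 = 6fcd
query mem[0x06]=0x27, mem[0x04]=0xcd, mem[0x05]=0x87

MEM[0x06,0x04,0x05] = 27 cd 87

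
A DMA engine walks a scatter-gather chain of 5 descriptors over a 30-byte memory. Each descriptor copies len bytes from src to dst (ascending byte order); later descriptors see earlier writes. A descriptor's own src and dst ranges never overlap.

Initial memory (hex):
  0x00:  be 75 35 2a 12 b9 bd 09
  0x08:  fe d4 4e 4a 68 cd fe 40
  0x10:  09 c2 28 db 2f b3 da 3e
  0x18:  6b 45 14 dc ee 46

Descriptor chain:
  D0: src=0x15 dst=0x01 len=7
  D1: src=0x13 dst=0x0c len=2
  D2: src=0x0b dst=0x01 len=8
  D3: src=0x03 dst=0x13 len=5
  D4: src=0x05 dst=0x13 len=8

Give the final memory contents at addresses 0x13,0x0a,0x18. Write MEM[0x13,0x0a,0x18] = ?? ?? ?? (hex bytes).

D0: mem[0x01..0x07] <- [b3 da 3e 6b 45 14 dc]
D1: mem[0x0c..0x0d] <- [db 2f]
D2: mem[0x01..0x08] <- [4a db 2f fe 40 09 c2 28]
D3: mem[0x13..0x17] <- [2f fe 40 09 c2]
D4: mem[0x13..0x1a] <- [40 09 c2 28 d4 4e 4a db]
query mem[0x13]=0x40, mem[0x0a]=0x4e, mem[0x18]=0x4e

MEM[0x13,0x0a,0x18] = 40 4e 4e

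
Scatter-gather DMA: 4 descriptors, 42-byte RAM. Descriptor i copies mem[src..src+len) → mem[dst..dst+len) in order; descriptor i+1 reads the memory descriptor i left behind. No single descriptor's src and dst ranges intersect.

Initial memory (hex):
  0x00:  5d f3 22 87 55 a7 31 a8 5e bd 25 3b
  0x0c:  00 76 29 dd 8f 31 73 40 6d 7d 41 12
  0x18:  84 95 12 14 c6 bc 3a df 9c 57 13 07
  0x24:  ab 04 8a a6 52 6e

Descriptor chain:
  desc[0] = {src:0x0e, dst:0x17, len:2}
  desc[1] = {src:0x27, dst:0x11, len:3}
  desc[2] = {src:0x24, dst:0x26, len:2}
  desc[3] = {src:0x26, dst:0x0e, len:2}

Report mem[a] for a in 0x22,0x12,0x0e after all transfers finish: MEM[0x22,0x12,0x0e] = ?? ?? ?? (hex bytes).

MEM[0x22,0x12,0x0e] = 13 52 ab

D0: mem[0x17..0x18] <- [29 dd]
D1: mem[0x11..0x13] <- [a6 52 6e]
D2: mem[0x26..0x27] <- [ab 04]
D3: mem[0x0e..0x0f] <- [ab 04]
query mem[0x22]=0x13, mem[0x12]=0x52, mem[0x0e]=0xab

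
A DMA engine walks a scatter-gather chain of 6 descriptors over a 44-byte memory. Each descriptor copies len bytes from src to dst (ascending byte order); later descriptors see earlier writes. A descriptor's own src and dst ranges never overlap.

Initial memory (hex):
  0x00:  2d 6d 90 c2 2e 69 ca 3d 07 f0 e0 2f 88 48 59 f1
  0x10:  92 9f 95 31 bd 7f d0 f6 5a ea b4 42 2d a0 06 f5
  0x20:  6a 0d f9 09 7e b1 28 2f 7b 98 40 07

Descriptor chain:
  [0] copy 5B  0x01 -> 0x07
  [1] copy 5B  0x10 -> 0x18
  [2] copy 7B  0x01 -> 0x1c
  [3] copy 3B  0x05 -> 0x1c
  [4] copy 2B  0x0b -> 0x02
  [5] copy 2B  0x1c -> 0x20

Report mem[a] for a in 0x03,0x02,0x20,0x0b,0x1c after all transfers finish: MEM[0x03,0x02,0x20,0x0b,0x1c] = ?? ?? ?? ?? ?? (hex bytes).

#0 dst[0x07+5] := {0x6d,0x90,0xc2,0x2e,0x69}
#1 dst[0x18+5] := {0x92,0x9f,0x95,0x31,0xbd}
#2 dst[0x1c+7] := {0x6d,0x90,0xc2,0x2e,0x69,0xca,0x6d}
#3 dst[0x1c+3] := {0x69,0xca,0x6d}
#4 dst[0x02+2] := {0x69,0x88}
#5 dst[0x20+2] := {0x69,0xca}
query mem[0x03]=0x88, mem[0x02]=0x69, mem[0x20]=0x69, mem[0x0b]=0x69, mem[0x1c]=0x69

MEM[0x03,0x02,0x20,0x0b,0x1c] = 88 69 69 69 69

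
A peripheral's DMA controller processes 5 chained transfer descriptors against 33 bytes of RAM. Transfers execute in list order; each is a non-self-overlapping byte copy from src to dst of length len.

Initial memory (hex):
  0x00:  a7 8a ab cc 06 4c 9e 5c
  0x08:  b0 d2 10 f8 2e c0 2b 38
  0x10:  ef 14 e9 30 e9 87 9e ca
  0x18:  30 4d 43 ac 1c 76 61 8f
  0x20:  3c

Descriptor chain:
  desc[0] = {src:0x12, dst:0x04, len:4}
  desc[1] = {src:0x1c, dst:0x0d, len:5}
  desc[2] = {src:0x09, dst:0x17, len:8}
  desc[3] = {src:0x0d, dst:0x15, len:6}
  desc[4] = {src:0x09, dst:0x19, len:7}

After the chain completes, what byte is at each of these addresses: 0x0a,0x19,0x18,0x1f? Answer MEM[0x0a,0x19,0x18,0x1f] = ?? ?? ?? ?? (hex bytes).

MEM[0x0a,0x19,0x18,0x1f] = 10 d2 8f 61

  after D0: wrote 4B at 0x04 = e930e987
  after D1: wrote 5B at 0x0d = 1c76618f3c
  after D2: wrote 8B at 0x17 = d210f82e1c76618f
  after D3: wrote 6B at 0x15 = 1c76618f3ce9
  after D4: wrote 7B at 0x19 = d210f82e1c7661
query mem[0x0a]=0x10, mem[0x19]=0xd2, mem[0x18]=0x8f, mem[0x1f]=0x61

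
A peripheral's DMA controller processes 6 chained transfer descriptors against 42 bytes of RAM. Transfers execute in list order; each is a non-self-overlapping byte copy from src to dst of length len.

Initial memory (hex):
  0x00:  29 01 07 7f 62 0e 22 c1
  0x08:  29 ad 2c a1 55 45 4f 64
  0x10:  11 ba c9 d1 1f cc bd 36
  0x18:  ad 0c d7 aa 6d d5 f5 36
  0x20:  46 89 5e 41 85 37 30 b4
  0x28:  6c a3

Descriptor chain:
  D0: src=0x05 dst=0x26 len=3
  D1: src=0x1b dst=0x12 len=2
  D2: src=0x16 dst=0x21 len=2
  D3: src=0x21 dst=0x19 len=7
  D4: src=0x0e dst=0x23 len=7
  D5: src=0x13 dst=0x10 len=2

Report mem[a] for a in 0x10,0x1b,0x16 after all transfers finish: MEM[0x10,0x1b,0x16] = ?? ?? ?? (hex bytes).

#0 dst[0x26+3] := {0x0e,0x22,0xc1}
#1 dst[0x12+2] := {0xaa,0x6d}
#2 dst[0x21+2] := {0xbd,0x36}
#3 dst[0x19+7] := {0xbd,0x36,0x41,0x85,0x37,0x0e,0x22}
#4 dst[0x23+7] := {0x4f,0x64,0x11,0xba,0xaa,0x6d,0x1f}
#5 dst[0x10+2] := {0x6d,0x1f}
query mem[0x10]=0x6d, mem[0x1b]=0x41, mem[0x16]=0xbd

MEM[0x10,0x1b,0x16] = 6d 41 bd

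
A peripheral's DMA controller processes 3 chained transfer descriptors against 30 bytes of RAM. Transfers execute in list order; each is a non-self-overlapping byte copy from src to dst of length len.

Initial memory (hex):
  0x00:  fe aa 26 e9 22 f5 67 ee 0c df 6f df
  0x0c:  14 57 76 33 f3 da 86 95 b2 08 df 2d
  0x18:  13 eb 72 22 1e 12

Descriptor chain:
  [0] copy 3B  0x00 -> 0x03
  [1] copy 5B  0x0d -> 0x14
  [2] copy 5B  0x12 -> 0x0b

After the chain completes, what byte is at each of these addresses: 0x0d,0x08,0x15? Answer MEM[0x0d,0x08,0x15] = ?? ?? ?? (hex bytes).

[0] 0x00->0x03 len=3 : fe aa 26
[1] 0x0d->0x14 len=5 : 57 76 33 f3 da
[2] 0x12->0x0b len=5 : 86 95 57 76 33
query mem[0x0d]=0x57, mem[0x08]=0x0c, mem[0x15]=0x76

MEM[0x0d,0x08,0x15] = 57 0c 76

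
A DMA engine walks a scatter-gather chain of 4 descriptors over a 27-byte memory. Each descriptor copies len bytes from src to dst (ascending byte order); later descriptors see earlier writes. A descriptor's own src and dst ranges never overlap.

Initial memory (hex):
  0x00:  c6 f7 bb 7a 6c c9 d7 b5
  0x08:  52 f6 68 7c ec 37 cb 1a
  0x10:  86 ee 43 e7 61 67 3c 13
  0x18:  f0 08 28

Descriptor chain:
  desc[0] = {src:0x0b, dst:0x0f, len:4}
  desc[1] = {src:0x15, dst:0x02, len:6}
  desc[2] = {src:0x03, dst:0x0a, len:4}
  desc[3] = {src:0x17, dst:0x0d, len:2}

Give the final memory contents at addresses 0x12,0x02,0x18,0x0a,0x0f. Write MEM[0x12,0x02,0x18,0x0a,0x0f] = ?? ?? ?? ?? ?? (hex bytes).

[0] 0x0b->0x0f len=4 : 7c ec 37 cb
[1] 0x15->0x02 len=6 : 67 3c 13 f0 08 28
[2] 0x03->0x0a len=4 : 3c 13 f0 08
[3] 0x17->0x0d len=2 : 13 f0
query mem[0x12]=0xcb, mem[0x02]=0x67, mem[0x18]=0xf0, mem[0x0a]=0x3c, mem[0x0f]=0x7c

MEM[0x12,0x02,0x18,0x0a,0x0f] = cb 67 f0 3c 7c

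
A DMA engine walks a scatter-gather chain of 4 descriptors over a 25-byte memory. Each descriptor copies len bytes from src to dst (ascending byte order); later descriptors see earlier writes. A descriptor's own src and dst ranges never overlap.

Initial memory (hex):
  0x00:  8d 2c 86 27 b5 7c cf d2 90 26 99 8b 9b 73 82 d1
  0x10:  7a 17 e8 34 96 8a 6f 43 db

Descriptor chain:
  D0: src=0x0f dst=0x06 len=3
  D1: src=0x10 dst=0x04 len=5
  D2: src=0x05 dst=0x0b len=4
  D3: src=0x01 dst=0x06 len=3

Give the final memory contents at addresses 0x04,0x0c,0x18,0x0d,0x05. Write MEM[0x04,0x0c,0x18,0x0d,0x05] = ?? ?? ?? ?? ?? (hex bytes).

MEM[0x04,0x0c,0x18,0x0d,0x05] = 7a e8 db 34 17

#0 dst[0x06+3] := {0xd1,0x7a,0x17}
#1 dst[0x04+5] := {0x7a,0x17,0xe8,0x34,0x96}
#2 dst[0x0b+4] := {0x17,0xe8,0x34,0x96}
#3 dst[0x06+3] := {0x2c,0x86,0x27}
query mem[0x04]=0x7a, mem[0x0c]=0xe8, mem[0x18]=0xdb, mem[0x0d]=0x34, mem[0x05]=0x17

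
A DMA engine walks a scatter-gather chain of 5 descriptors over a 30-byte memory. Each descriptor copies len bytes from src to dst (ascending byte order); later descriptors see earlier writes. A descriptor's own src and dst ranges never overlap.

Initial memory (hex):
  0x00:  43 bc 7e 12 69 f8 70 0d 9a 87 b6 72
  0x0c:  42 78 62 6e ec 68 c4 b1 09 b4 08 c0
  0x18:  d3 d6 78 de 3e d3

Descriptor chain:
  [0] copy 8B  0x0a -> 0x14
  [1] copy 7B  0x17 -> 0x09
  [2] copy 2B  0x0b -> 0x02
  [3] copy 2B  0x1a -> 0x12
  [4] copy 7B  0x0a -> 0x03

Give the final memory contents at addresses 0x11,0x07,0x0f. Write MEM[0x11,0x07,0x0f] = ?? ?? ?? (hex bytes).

[0] 0x0a->0x14 len=8 : b6 72 42 78 62 6e ec 68
[1] 0x17->0x09 len=7 : 78 62 6e ec 68 3e d3
[2] 0x0b->0x02 len=2 : 6e ec
[3] 0x1a->0x12 len=2 : ec 68
[4] 0x0a->0x03 len=7 : 62 6e ec 68 3e d3 ec
query mem[0x11]=0x68, mem[0x07]=0x3e, mem[0x0f]=0xd3

MEM[0x11,0x07,0x0f] = 68 3e d3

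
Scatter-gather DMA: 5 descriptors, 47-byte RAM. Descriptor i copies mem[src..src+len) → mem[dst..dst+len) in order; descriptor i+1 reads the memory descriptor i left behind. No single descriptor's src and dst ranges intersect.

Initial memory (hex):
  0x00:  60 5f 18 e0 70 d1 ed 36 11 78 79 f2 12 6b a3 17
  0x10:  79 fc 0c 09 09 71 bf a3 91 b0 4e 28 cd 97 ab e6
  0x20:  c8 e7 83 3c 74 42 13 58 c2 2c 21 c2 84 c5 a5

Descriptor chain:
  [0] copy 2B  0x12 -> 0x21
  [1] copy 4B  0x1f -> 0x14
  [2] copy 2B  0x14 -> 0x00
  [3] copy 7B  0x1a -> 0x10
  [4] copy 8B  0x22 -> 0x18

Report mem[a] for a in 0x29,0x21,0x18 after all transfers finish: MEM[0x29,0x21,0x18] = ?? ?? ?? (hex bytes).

#0 dst[0x21+2] := {0x0c,0x09}
#1 dst[0x14+4] := {0xe6,0xc8,0x0c,0x09}
#2 dst[0x00+2] := {0xe6,0xc8}
#3 dst[0x10+7] := {0x4e,0x28,0xcd,0x97,0xab,0xe6,0xc8}
#4 dst[0x18+8] := {0x09,0x3c,0x74,0x42,0x13,0x58,0xc2,0x2c}
query mem[0x29]=0x2c, mem[0x21]=0x0c, mem[0x18]=0x09

MEM[0x29,0x21,0x18] = 2c 0c 09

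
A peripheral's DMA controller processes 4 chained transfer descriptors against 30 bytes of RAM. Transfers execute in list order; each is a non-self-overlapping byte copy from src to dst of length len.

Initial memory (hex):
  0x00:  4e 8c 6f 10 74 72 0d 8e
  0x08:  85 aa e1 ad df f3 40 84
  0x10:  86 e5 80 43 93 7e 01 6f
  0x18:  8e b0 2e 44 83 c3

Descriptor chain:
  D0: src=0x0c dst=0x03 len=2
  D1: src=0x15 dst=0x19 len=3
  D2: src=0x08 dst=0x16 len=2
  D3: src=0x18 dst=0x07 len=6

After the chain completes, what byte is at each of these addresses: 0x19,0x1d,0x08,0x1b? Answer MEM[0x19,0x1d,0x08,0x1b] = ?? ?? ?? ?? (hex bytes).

D0: mem[0x03..0x04] <- [df f3]
D1: mem[0x19..0x1b] <- [7e 01 6f]
D2: mem[0x16..0x17] <- [85 aa]
D3: mem[0x07..0x0c] <- [8e 7e 01 6f 83 c3]
query mem[0x19]=0x7e, mem[0x1d]=0xc3, mem[0x08]=0x7e, mem[0x1b]=0x6f

MEM[0x19,0x1d,0x08,0x1b] = 7e c3 7e 6f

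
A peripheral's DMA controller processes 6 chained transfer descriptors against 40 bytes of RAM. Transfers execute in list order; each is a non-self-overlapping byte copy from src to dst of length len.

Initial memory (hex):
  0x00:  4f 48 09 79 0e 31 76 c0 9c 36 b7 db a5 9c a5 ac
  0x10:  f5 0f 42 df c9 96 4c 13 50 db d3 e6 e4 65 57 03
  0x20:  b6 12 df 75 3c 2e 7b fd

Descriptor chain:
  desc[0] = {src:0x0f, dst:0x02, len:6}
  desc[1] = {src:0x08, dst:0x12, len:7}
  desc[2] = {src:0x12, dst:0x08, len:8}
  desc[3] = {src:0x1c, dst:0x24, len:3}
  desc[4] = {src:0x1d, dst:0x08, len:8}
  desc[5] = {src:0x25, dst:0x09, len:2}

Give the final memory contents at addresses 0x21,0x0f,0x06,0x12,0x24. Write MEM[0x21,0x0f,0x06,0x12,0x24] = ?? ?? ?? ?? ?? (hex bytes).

MEM[0x21,0x0f,0x06,0x12,0x24] = 12 e4 df 9c e4

D0: mem[0x02..0x07] <- [ac f5 0f 42 df c9]
D1: mem[0x12..0x18] <- [9c 36 b7 db a5 9c a5]
D2: mem[0x08..0x0f] <- [9c 36 b7 db a5 9c a5 db]
D3: mem[0x24..0x26] <- [e4 65 57]
D4: mem[0x08..0x0f] <- [65 57 03 b6 12 df 75 e4]
D5: mem[0x09..0x0a] <- [65 57]
query mem[0x21]=0x12, mem[0x0f]=0xe4, mem[0x06]=0xdf, mem[0x12]=0x9c, mem[0x24]=0xe4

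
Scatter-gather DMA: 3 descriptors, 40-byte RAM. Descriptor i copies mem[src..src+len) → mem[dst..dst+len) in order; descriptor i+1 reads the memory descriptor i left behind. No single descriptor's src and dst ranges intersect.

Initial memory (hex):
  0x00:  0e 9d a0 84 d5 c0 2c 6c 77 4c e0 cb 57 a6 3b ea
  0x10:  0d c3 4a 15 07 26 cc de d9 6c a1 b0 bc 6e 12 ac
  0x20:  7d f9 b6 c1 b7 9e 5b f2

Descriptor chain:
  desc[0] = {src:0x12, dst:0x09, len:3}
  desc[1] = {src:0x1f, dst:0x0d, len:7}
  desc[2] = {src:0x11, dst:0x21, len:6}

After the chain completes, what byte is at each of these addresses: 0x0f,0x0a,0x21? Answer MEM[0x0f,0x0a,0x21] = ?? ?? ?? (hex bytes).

MEM[0x0f,0x0a,0x21] = f9 15 c1

D0: mem[0x09..0x0b] <- [4a 15 07]
D1: mem[0x0d..0x13] <- [ac 7d f9 b6 c1 b7 9e]
D2: mem[0x21..0x26] <- [c1 b7 9e 07 26 cc]
query mem[0x0f]=0xf9, mem[0x0a]=0x15, mem[0x21]=0xc1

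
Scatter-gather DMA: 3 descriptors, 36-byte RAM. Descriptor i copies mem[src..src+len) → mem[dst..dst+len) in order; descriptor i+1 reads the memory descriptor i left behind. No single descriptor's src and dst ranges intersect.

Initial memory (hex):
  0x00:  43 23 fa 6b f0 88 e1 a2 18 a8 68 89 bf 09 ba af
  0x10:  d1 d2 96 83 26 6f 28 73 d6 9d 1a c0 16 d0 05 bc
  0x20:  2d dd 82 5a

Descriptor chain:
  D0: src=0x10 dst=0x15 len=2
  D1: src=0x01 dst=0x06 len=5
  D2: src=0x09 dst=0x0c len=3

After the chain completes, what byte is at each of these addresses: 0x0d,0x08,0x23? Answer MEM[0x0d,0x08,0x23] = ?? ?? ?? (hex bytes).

#0 dst[0x15+2] := {0xd1,0xd2}
#1 dst[0x06+5] := {0x23,0xfa,0x6b,0xf0,0x88}
#2 dst[0x0c+3] := {0xf0,0x88,0x89}
query mem[0x0d]=0x88, mem[0x08]=0x6b, mem[0x23]=0x5a

MEM[0x0d,0x08,0x23] = 88 6b 5a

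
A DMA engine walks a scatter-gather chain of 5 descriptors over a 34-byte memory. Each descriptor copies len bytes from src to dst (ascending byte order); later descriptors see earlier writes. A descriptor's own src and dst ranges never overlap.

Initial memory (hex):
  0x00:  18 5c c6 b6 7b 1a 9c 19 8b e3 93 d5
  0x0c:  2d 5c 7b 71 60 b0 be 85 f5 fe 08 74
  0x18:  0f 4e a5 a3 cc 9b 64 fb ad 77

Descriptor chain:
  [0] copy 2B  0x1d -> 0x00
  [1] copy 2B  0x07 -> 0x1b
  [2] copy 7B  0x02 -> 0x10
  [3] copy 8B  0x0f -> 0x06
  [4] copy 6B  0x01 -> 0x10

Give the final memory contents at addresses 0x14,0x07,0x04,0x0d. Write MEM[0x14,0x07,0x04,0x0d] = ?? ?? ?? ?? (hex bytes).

MEM[0x14,0x07,0x04,0x0d] = 1a c6 7b 8b

D0: mem[0x00..0x01] <- [9b 64]
D1: mem[0x1b..0x1c] <- [19 8b]
D2: mem[0x10..0x16] <- [c6 b6 7b 1a 9c 19 8b]
D3: mem[0x06..0x0d] <- [71 c6 b6 7b 1a 9c 19 8b]
D4: mem[0x10..0x15] <- [64 c6 b6 7b 1a 71]
query mem[0x14]=0x1a, mem[0x07]=0xc6, mem[0x04]=0x7b, mem[0x0d]=0x8b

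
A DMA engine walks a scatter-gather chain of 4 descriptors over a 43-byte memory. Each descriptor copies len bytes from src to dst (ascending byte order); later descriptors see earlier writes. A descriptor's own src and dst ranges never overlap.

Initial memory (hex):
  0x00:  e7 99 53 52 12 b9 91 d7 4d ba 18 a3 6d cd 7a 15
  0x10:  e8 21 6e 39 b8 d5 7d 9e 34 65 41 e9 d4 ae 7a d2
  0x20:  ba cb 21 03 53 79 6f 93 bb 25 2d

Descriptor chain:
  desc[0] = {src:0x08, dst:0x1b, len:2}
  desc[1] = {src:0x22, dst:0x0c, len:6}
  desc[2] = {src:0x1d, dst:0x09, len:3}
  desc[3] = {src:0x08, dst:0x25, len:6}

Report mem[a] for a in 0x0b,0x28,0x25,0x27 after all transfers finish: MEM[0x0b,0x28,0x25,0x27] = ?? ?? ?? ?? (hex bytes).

D0: mem[0x1b..0x1c] <- [4d ba]
D1: mem[0x0c..0x11] <- [21 03 53 79 6f 93]
D2: mem[0x09..0x0b] <- [ae 7a d2]
D3: mem[0x25..0x2a] <- [4d ae 7a d2 21 03]
query mem[0x0b]=0xd2, mem[0x28]=0xd2, mem[0x25]=0x4d, mem[0x27]=0x7a

MEM[0x0b,0x28,0x25,0x27] = d2 d2 4d 7a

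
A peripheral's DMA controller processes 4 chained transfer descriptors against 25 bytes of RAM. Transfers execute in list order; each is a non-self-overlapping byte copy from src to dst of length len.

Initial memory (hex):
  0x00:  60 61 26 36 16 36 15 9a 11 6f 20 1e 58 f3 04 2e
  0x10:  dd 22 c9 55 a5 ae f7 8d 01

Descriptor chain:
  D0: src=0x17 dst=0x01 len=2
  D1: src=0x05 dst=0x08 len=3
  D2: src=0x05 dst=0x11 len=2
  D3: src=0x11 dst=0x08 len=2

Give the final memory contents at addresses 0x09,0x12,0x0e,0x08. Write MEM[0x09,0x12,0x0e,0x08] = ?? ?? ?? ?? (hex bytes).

  after D0: wrote 2B at 0x01 = 8d01
  after D1: wrote 3B at 0x08 = 36159a
  after D2: wrote 2B at 0x11 = 3615
  after D3: wrote 2B at 0x08 = 3615
query mem[0x09]=0x15, mem[0x12]=0x15, mem[0x0e]=0x04, mem[0x08]=0x36

MEM[0x09,0x12,0x0e,0x08] = 15 15 04 36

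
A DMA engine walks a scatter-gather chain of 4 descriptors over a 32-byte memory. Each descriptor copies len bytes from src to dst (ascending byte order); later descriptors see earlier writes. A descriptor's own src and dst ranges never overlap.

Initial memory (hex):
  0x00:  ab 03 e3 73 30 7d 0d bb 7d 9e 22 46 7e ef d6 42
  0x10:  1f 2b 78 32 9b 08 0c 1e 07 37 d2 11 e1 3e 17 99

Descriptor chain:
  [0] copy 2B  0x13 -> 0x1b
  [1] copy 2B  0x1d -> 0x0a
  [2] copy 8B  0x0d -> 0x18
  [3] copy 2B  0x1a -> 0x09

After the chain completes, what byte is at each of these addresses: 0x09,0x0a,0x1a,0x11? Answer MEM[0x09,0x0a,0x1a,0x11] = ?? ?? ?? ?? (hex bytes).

MEM[0x09,0x0a,0x1a,0x11] = 42 1f 42 2b

[0] 0x13->0x1b len=2 : 32 9b
[1] 0x1d->0x0a len=2 : 3e 17
[2] 0x0d->0x18 len=8 : ef d6 42 1f 2b 78 32 9b
[3] 0x1a->0x09 len=2 : 42 1f
query mem[0x09]=0x42, mem[0x0a]=0x1f, mem[0x1a]=0x42, mem[0x11]=0x2b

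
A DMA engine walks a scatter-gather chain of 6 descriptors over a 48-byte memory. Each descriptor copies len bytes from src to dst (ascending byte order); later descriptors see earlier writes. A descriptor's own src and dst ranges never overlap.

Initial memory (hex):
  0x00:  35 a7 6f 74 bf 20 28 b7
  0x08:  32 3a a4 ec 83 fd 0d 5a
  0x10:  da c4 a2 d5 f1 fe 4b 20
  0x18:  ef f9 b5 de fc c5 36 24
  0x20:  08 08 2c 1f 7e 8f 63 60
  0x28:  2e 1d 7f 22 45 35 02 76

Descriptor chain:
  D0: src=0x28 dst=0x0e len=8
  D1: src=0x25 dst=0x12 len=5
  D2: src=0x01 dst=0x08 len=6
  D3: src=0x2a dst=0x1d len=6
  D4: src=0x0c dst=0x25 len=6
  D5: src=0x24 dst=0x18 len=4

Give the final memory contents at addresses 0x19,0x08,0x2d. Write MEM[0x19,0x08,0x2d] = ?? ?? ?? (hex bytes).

MEM[0x19,0x08,0x2d] = 20 a7 35

D0: mem[0x0e..0x15] <- [2e 1d 7f 22 45 35 02 76]
D1: mem[0x12..0x16] <- [8f 63 60 2e 1d]
D2: mem[0x08..0x0d] <- [a7 6f 74 bf 20 28]
D3: mem[0x1d..0x22] <- [7f 22 45 35 02 76]
D4: mem[0x25..0x2a] <- [20 28 2e 1d 7f 22]
D5: mem[0x18..0x1b] <- [7e 20 28 2e]
query mem[0x19]=0x20, mem[0x08]=0xa7, mem[0x2d]=0x35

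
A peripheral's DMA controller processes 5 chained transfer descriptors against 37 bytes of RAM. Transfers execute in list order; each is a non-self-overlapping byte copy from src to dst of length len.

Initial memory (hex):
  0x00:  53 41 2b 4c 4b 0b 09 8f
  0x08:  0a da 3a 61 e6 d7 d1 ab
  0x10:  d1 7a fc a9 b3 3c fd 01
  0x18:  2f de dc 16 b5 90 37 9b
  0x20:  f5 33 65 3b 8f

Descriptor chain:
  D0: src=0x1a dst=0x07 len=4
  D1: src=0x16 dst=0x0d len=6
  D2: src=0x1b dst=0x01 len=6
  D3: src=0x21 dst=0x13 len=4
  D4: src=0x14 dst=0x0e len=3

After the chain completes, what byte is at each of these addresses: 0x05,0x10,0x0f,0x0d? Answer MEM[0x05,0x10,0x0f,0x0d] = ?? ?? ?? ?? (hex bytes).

MEM[0x05,0x10,0x0f,0x0d] = 9b 8f 3b fd

  after D0: wrote 4B at 0x07 = dc16b590
  after D1: wrote 6B at 0x0d = fd012fdedc16
  after D2: wrote 6B at 0x01 = 16b590379bf5
  after D3: wrote 4B at 0x13 = 33653b8f
  after D4: wrote 3B at 0x0e = 653b8f
query mem[0x05]=0x9b, mem[0x10]=0x8f, mem[0x0f]=0x3b, mem[0x0d]=0xfd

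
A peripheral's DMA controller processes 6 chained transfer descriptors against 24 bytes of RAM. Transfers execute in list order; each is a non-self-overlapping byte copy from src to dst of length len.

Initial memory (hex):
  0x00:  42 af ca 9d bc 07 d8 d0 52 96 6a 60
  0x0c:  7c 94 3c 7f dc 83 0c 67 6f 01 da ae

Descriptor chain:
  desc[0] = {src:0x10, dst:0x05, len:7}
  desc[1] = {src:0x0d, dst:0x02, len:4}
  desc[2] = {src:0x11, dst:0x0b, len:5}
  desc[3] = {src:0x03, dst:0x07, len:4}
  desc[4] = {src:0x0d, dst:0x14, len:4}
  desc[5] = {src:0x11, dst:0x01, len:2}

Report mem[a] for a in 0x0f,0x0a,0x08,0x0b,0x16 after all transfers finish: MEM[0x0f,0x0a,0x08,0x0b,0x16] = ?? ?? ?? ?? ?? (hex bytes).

  after D0: wrote 7B at 0x05 = dc830c676f01da
  after D1: wrote 4B at 0x02 = 943c7fdc
  after D2: wrote 5B at 0x0b = 830c676f01
  after D3: wrote 4B at 0x07 = 3c7fdc83
  after D4: wrote 4B at 0x14 = 676f01dc
  after D5: wrote 2B at 0x01 = 830c
query mem[0x0f]=0x01, mem[0x0a]=0x83, mem[0x08]=0x7f, mem[0x0b]=0x83, mem[0x16]=0x01

MEM[0x0f,0x0a,0x08,0x0b,0x16] = 01 83 7f 83 01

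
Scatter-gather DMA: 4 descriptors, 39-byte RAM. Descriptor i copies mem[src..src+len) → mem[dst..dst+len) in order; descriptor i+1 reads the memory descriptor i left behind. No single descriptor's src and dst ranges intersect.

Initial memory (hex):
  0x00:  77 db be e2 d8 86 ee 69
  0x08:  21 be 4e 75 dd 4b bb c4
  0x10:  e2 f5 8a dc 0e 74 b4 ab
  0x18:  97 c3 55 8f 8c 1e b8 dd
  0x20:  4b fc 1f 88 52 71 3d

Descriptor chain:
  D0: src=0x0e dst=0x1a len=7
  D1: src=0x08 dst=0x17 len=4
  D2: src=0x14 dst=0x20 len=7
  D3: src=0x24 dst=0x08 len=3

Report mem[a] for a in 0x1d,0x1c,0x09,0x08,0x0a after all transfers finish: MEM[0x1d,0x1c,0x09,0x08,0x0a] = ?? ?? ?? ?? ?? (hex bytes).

MEM[0x1d,0x1c,0x09,0x08,0x0a] = f5 e2 4e be 75

#0 dst[0x1a+7] := {0xbb,0xc4,0xe2,0xf5,0x8a,0xdc,0x0e}
#1 dst[0x17+4] := {0x21,0xbe,0x4e,0x75}
#2 dst[0x20+7] := {0x0e,0x74,0xb4,0x21,0xbe,0x4e,0x75}
#3 dst[0x08+3] := {0xbe,0x4e,0x75}
query mem[0x1d]=0xf5, mem[0x1c]=0xe2, mem[0x09]=0x4e, mem[0x08]=0xbe, mem[0x0a]=0x75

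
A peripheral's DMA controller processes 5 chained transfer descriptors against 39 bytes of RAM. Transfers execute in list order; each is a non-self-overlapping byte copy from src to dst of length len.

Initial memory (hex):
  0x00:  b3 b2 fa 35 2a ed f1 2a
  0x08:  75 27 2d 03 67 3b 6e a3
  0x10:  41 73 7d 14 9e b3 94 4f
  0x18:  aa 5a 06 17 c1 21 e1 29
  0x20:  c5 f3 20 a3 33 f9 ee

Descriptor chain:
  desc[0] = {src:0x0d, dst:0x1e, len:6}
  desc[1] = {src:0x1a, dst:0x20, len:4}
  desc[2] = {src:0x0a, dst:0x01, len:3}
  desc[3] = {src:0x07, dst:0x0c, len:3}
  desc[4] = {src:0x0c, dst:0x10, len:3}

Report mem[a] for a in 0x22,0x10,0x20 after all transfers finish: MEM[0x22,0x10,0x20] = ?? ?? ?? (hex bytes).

D0: mem[0x1e..0x23] <- [3b 6e a3 41 73 7d]
D1: mem[0x20..0x23] <- [06 17 c1 21]
D2: mem[0x01..0x03] <- [2d 03 67]
D3: mem[0x0c..0x0e] <- [2a 75 27]
D4: mem[0x10..0x12] <- [2a 75 27]
query mem[0x22]=0xc1, mem[0x10]=0x2a, mem[0x20]=0x06

MEM[0x22,0x10,0x20] = c1 2a 06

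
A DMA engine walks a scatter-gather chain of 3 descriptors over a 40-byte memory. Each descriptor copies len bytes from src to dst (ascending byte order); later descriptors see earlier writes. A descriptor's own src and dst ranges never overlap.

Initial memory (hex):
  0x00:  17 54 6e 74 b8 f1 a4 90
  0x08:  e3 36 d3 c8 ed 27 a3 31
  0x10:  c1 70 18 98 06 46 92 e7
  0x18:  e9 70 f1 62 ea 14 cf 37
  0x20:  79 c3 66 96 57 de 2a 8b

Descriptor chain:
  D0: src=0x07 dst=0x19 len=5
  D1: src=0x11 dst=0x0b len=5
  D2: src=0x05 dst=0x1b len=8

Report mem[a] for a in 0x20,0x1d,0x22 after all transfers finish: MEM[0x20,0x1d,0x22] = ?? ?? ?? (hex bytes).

D0: mem[0x19..0x1d] <- [90 e3 36 d3 c8]
D1: mem[0x0b..0x0f] <- [70 18 98 06 46]
D2: mem[0x1b..0x22] <- [f1 a4 90 e3 36 d3 70 18]
query mem[0x20]=0xd3, mem[0x1d]=0x90, mem[0x22]=0x18

MEM[0x20,0x1d,0x22] = d3 90 18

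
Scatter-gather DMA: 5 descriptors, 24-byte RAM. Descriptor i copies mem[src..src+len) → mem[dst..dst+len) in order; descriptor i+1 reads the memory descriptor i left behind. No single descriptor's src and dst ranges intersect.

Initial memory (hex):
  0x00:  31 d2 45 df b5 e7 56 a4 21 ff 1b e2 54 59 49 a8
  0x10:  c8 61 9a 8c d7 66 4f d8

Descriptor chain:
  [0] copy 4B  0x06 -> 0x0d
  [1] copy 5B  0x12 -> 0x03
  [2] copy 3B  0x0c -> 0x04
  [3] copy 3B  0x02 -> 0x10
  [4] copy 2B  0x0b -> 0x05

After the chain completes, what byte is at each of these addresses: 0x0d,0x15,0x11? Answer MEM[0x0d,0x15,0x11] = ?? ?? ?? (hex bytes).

MEM[0x0d,0x15,0x11] = 56 66 9a

#0 dst[0x0d+4] := {0x56,0xa4,0x21,0xff}
#1 dst[0x03+5] := {0x9a,0x8c,0xd7,0x66,0x4f}
#2 dst[0x04+3] := {0x54,0x56,0xa4}
#3 dst[0x10+3] := {0x45,0x9a,0x54}
#4 dst[0x05+2] := {0xe2,0x54}
query mem[0x0d]=0x56, mem[0x15]=0x66, mem[0x11]=0x9a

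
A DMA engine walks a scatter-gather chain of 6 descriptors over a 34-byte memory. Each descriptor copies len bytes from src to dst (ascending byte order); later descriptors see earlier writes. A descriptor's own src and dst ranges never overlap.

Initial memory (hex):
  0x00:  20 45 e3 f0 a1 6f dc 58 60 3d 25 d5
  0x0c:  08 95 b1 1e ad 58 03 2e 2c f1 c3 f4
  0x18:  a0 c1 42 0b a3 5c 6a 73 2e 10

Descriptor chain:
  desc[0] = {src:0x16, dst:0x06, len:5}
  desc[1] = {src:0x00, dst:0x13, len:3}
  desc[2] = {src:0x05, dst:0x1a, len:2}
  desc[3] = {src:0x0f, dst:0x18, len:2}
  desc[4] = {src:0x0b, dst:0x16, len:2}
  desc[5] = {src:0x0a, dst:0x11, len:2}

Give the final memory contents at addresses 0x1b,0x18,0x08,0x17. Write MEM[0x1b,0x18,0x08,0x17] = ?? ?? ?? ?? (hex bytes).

[0] 0x16->0x06 len=5 : c3 f4 a0 c1 42
[1] 0x00->0x13 len=3 : 20 45 e3
[2] 0x05->0x1a len=2 : 6f c3
[3] 0x0f->0x18 len=2 : 1e ad
[4] 0x0b->0x16 len=2 : d5 08
[5] 0x0a->0x11 len=2 : 42 d5
query mem[0x1b]=0xc3, mem[0x18]=0x1e, mem[0x08]=0xa0, mem[0x17]=0x08

MEM[0x1b,0x18,0x08,0x17] = c3 1e a0 08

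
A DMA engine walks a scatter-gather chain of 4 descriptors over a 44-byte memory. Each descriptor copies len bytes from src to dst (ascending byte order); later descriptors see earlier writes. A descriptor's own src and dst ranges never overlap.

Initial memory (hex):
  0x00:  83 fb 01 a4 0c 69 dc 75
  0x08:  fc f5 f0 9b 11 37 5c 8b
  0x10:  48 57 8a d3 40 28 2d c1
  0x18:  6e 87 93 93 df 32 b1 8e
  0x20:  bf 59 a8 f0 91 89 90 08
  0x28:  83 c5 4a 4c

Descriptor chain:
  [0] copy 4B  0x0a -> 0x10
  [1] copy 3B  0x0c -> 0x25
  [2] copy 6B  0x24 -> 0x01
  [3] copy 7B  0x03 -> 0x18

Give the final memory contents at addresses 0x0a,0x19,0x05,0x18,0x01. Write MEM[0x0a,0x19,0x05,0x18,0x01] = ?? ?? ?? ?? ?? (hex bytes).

D0: mem[0x10..0x13] <- [f0 9b 11 37]
D1: mem[0x25..0x27] <- [11 37 5c]
D2: mem[0x01..0x06] <- [91 11 37 5c 83 c5]
D3: mem[0x18..0x1e] <- [37 5c 83 c5 75 fc f5]
query mem[0x0a]=0xf0, mem[0x19]=0x5c, mem[0x05]=0x83, mem[0x18]=0x37, mem[0x01]=0x91

MEM[0x0a,0x19,0x05,0x18,0x01] = f0 5c 83 37 91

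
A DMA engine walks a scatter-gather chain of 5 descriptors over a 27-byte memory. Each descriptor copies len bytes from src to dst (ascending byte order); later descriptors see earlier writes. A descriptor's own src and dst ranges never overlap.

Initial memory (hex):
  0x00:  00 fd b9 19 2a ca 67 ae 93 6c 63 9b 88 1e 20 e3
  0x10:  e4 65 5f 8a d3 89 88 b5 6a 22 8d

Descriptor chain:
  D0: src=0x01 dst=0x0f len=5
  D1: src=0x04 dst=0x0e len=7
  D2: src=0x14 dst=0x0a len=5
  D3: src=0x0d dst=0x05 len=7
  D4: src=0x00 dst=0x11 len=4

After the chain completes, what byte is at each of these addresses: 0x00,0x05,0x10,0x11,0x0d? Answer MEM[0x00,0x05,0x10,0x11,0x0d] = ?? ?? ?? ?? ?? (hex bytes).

#0 dst[0x0f+5] := {0xfd,0xb9,0x19,0x2a,0xca}
#1 dst[0x0e+7] := {0x2a,0xca,0x67,0xae,0x93,0x6c,0x63}
#2 dst[0x0a+5] := {0x63,0x89,0x88,0xb5,0x6a}
#3 dst[0x05+7] := {0xb5,0x6a,0xca,0x67,0xae,0x93,0x6c}
#4 dst[0x11+4] := {0x00,0xfd,0xb9,0x19}
query mem[0x00]=0x00, mem[0x05]=0xb5, mem[0x10]=0x67, mem[0x11]=0x00, mem[0x0d]=0xb5

MEM[0x00,0x05,0x10,0x11,0x0d] = 00 b5 67 00 b5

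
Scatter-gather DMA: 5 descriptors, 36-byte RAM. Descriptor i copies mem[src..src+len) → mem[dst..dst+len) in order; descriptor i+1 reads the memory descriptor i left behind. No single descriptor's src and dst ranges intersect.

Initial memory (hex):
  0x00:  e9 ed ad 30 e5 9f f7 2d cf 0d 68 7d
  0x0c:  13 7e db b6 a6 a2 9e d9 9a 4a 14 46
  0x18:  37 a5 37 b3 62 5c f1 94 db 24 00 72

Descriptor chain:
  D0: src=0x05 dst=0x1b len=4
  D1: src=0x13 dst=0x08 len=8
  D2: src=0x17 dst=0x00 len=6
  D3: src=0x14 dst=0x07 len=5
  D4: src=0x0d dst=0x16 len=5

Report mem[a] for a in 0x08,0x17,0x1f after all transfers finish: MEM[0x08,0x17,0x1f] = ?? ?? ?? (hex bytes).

MEM[0x08,0x17,0x1f] = 4a a5 94

[0] 0x05->0x1b len=4 : 9f f7 2d cf
[1] 0x13->0x08 len=8 : d9 9a 4a 14 46 37 a5 37
[2] 0x17->0x00 len=6 : 46 37 a5 37 9f f7
[3] 0x14->0x07 len=5 : 9a 4a 14 46 37
[4] 0x0d->0x16 len=5 : 37 a5 37 a6 a2
query mem[0x08]=0x4a, mem[0x17]=0xa5, mem[0x1f]=0x94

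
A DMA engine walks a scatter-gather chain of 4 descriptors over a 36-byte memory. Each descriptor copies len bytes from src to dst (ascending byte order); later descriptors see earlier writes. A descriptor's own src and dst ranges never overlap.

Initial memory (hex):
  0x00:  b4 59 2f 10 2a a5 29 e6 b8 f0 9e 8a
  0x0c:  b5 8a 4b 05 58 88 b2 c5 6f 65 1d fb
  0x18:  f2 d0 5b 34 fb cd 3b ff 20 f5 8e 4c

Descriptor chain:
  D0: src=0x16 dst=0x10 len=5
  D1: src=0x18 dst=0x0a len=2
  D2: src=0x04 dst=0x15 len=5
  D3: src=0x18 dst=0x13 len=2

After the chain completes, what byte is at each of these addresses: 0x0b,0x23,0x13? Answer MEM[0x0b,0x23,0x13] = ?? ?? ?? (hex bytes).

MEM[0x0b,0x23,0x13] = d0 4c e6

[0] 0x16->0x10 len=5 : 1d fb f2 d0 5b
[1] 0x18->0x0a len=2 : f2 d0
[2] 0x04->0x15 len=5 : 2a a5 29 e6 b8
[3] 0x18->0x13 len=2 : e6 b8
query mem[0x0b]=0xd0, mem[0x23]=0x4c, mem[0x13]=0xe6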